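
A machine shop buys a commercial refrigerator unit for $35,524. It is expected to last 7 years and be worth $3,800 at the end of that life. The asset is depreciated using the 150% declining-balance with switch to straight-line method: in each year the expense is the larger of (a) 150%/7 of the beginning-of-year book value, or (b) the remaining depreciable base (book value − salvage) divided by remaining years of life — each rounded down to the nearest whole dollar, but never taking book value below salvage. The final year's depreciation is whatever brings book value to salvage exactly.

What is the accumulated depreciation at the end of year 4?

$21,984

Depreciable base = $35,524 − $3,800 = $31,724.
Year 1: DB = ⌊$35,524 × 150%/7⌋ = $7,612; SL = ⌊$31,724/7⌋ = $4,532 → take DB $7,612. Book value $27,912.
Year 2: DB = ⌊$27,912 × 150%/7⌋ = $5,981; SL = ⌊$24,112/6⌋ = $4,018 → take DB $5,981. Book value $21,931.
Year 3: DB = ⌊$21,931 × 150%/7⌋ = $4,699; SL = ⌊$18,131/5⌋ = $3,626 → take DB $4,699. Book value $17,232.
Year 4: DB = ⌊$17,232 × 150%/7⌋ = $3,692; SL = ⌊$13,432/4⌋ = $3,358 → take DB $3,692. Book value $13,540.
Accumulated through year 4 = $35,524 − $13,540 = $21,984.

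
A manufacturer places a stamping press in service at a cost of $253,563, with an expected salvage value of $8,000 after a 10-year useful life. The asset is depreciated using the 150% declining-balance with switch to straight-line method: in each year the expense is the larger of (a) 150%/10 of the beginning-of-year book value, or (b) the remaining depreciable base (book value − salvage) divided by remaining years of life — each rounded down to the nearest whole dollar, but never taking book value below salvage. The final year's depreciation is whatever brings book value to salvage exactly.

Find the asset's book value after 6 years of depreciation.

$90,908

Depreciable base = $253,563 − $8,000 = $245,563.
Year 1: DB = ⌊$253,563 × 150%/10⌋ = $38,034; SL = ⌊$245,563/10⌋ = $24,556 → take DB $38,034. Book value $215,529.
Year 2: DB = ⌊$215,529 × 150%/10⌋ = $32,329; SL = ⌊$207,529/9⌋ = $23,058 → take DB $32,329. Book value $183,200.
Year 3: DB = ⌊$183,200 × 150%/10⌋ = $27,480; SL = ⌊$175,200/8⌋ = $21,900 → take DB $27,480. Book value $155,720.
Year 4: DB = ⌊$155,720 × 150%/10⌋ = $23,358; SL = ⌊$147,720/7⌋ = $21,102 → take DB $23,358. Book value $132,362.
Year 5: DB = ⌊$132,362 × 150%/10⌋ = $19,854; SL = ⌊$124,362/6⌋ = $20,727 → take SL $20,727. Book value $111,635.
Year 6: DB = ⌊$111,635 × 150%/10⌋ = $16,745; SL = ⌊$103,635/5⌋ = $20,727 → take SL $20,727. Book value $90,908.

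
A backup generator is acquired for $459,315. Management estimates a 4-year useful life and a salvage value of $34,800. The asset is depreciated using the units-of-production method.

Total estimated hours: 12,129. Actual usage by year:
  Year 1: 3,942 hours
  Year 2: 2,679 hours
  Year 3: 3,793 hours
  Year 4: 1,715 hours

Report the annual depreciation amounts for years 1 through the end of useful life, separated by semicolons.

$137,970; $93,765; $132,755; $60,025

Depreciable base = $459,315 − $34,800 = $424,515.
Rate = $424,515 / 12,129 hours = $35 per hour.
Year 1: 3,942 × $35 = $137,970. Book value $321,345.
Year 2: 2,679 × $35 = $93,765. Book value $227,580.
Year 3: 3,793 × $35 = $132,755. Book value $94,825.
Year 4: 1,715 × $35 = $60,025. Book value $34,800.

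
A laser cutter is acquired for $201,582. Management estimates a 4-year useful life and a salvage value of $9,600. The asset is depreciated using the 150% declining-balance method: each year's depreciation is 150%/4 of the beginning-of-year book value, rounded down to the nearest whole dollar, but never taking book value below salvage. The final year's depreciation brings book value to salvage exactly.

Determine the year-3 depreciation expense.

$29,529

Depreciable base = $201,582 − $9,600 = $191,982.
Year 1: ⌊$201,582 × 150%/4⌋ = $75,593. Book value $125,989.
Year 2: ⌊$125,989 × 150%/4⌋ = $47,245. Book value $78,744.
Year 3: ⌊$78,744 × 150%/4⌋ = $29,529. Book value $49,215.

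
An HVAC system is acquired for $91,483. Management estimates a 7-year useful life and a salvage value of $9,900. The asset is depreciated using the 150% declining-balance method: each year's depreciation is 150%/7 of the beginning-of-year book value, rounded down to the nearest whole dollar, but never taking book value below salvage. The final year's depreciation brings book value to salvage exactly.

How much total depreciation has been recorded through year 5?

$64,087

Depreciable base = $91,483 − $9,900 = $81,583.
Year 1: ⌊$91,483 × 150%/7⌋ = $19,603. Book value $71,880.
Year 2: ⌊$71,880 × 150%/7⌋ = $15,402. Book value $56,478.
Year 3: ⌊$56,478 × 150%/7⌋ = $12,102. Book value $44,376.
Year 4: ⌊$44,376 × 150%/7⌋ = $9,509. Book value $34,867.
Year 5: ⌊$34,867 × 150%/7⌋ = $7,471. Book value $27,396.
Accumulated through year 5 = $91,483 − $27,396 = $64,087.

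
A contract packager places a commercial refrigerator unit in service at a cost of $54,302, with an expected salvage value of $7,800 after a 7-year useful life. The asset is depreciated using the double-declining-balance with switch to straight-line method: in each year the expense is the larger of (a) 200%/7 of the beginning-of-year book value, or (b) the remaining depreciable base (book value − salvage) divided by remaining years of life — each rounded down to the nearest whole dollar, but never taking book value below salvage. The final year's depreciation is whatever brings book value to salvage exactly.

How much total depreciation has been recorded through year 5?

Depreciable base = $54,302 − $7,800 = $46,502.
Year 1: DB = ⌊$54,302 × 200%/7⌋ = $15,514; SL = ⌊$46,502/7⌋ = $6,643 → take DB $15,514. Book value $38,788.
Year 2: DB = ⌊$38,788 × 200%/7⌋ = $11,082; SL = ⌊$30,988/6⌋ = $5,164 → take DB $11,082. Book value $27,706.
Year 3: DB = ⌊$27,706 × 200%/7⌋ = $7,916; SL = ⌊$19,906/5⌋ = $3,981 → take DB $7,916. Book value $19,790.
Year 4: DB = ⌊$19,790 × 200%/7⌋ = $5,654; SL = ⌊$11,990/4⌋ = $2,997 → take DB $5,654. Book value $14,136.
Year 5: DB = ⌊$14,136 × 200%/7⌋ = $4,038; SL = ⌊$6,336/3⌋ = $2,112 → take DB $4,038. Book value $10,098.
Accumulated through year 5 = $54,302 − $10,098 = $44,204.

$44,204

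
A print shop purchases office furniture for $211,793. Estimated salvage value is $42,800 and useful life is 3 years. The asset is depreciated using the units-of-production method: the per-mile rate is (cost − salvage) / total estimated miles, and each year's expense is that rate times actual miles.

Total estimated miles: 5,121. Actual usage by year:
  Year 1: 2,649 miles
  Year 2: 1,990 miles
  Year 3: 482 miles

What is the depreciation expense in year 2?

Depreciable base = $211,793 − $42,800 = $168,993.
Rate = $168,993 / 5,121 miles = $33 per mile.
Year 1: 2,649 × $33 = $87,417. Book value $124,376.
Year 2: 1,990 × $33 = $65,670. Book value $58,706.

$65,670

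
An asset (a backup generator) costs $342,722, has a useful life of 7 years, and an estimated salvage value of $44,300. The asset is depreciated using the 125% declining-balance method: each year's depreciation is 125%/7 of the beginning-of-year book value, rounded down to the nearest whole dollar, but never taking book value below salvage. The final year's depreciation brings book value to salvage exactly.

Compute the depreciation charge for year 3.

$41,294

Depreciable base = $342,722 − $44,300 = $298,422.
Year 1: ⌊$342,722 × 125%/7⌋ = $61,200. Book value $281,522.
Year 2: ⌊$281,522 × 125%/7⌋ = $50,271. Book value $231,251.
Year 3: ⌊$231,251 × 125%/7⌋ = $41,294. Book value $189,957.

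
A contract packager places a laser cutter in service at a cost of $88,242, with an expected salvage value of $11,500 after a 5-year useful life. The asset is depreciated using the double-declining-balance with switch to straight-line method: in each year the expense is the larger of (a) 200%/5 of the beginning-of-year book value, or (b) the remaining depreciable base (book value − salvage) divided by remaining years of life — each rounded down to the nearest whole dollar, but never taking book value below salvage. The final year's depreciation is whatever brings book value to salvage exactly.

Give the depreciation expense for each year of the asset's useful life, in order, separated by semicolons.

$35,296; $21,178; $12,707; $7,561; $0

Depreciable base = $88,242 − $11,500 = $76,742.
Year 1: DB = ⌊$88,242 × 200%/5⌋ = $35,296; SL = ⌊$76,742/5⌋ = $15,348 → take DB $35,296. Book value $52,946.
Year 2: DB = ⌊$52,946 × 200%/5⌋ = $21,178; SL = ⌊$41,446/4⌋ = $10,361 → take DB $21,178. Book value $31,768.
Year 3: DB = ⌊$31,768 × 200%/5⌋ = $12,707; SL = ⌊$20,268/3⌋ = $6,756 → take DB $12,707. Book value $19,061.
Year 4: DB = ⌊$19,061 × 200%/5⌋ = $7,624; SL = ⌊$7,561/2⌋ = $3,780 → take DB $7,624, capped at $7,561. Book value $11,500.
Year 5 (final): $11,500 − $11,500 = $0. Book value $11,500.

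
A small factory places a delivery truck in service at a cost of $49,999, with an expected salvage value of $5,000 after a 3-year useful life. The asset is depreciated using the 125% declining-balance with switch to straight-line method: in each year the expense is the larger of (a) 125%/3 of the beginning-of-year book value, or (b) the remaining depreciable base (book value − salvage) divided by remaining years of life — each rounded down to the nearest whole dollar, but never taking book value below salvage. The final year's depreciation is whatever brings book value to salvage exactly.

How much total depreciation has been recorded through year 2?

Depreciable base = $49,999 − $5,000 = $44,999.
Year 1: DB = ⌊$49,999 × 125%/3⌋ = $20,832; SL = ⌊$44,999/3⌋ = $14,999 → take DB $20,832. Book value $29,167.
Year 2: DB = ⌊$29,167 × 125%/3⌋ = $12,152; SL = ⌊$24,167/2⌋ = $12,083 → take DB $12,152. Book value $17,015.
Accumulated through year 2 = $49,999 − $17,015 = $32,984.

$32,984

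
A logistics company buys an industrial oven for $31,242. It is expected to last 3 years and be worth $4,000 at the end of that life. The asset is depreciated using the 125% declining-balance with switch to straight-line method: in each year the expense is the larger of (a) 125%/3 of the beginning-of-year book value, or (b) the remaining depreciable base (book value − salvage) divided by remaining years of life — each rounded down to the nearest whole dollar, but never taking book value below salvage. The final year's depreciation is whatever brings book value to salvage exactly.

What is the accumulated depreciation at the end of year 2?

$20,610

Depreciable base = $31,242 − $4,000 = $27,242.
Year 1: DB = ⌊$31,242 × 125%/3⌋ = $13,017; SL = ⌊$27,242/3⌋ = $9,080 → take DB $13,017. Book value $18,225.
Year 2: DB = ⌊$18,225 × 125%/3⌋ = $7,593; SL = ⌊$14,225/2⌋ = $7,112 → take DB $7,593. Book value $10,632.
Accumulated through year 2 = $31,242 − $10,632 = $20,610.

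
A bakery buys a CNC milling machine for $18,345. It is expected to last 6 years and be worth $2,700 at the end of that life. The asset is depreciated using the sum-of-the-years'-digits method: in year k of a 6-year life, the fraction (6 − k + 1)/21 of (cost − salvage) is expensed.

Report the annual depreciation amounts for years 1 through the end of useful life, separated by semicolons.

$4,470; $3,725; $2,980; $2,235; $1,490; $745

Depreciable base = $18,345 − $2,700 = $15,645.
Sum of the years' digits = 6+5+4+3+2+1 = 21.
Year 1: $15,645 × 6/21 = $4,470. Book value $13,875.
Year 2: $15,645 × 5/21 = $3,725. Book value $10,150.
Year 3: $15,645 × 4/21 = $2,980. Book value $7,170.
Year 4: $15,645 × 3/21 = $2,235. Book value $4,935.
Year 5: $15,645 × 2/21 = $1,490. Book value $3,445.
Year 6: $15,645 × 1/21 = $745. Book value $2,700.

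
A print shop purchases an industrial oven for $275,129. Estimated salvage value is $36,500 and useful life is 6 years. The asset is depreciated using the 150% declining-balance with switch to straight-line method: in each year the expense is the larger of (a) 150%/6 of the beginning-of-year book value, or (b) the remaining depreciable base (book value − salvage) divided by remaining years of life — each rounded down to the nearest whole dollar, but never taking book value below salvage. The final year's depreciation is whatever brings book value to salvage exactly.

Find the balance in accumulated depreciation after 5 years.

$213,352

Depreciable base = $275,129 − $36,500 = $238,629.
Year 1: DB = ⌊$275,129 × 150%/6⌋ = $68,782; SL = ⌊$238,629/6⌋ = $39,771 → take DB $68,782. Book value $206,347.
Year 2: DB = ⌊$206,347 × 150%/6⌋ = $51,586; SL = ⌊$169,847/5⌋ = $33,969 → take DB $51,586. Book value $154,761.
Year 3: DB = ⌊$154,761 × 150%/6⌋ = $38,690; SL = ⌊$118,261/4⌋ = $29,565 → take DB $38,690. Book value $116,071.
Year 4: DB = ⌊$116,071 × 150%/6⌋ = $29,017; SL = ⌊$79,571/3⌋ = $26,523 → take DB $29,017. Book value $87,054.
Year 5: DB = ⌊$87,054 × 150%/6⌋ = $21,763; SL = ⌊$50,554/2⌋ = $25,277 → take SL $25,277. Book value $61,777.
Accumulated through year 5 = $275,129 − $61,777 = $213,352.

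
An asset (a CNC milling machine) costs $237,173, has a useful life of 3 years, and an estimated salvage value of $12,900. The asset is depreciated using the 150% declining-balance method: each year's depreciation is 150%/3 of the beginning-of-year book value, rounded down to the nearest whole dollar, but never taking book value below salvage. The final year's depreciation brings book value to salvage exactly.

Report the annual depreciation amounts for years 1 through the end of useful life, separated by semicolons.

$118,586; $59,293; $46,394

Depreciable base = $237,173 − $12,900 = $224,273.
Year 1: ⌊$237,173 × 150%/3⌋ = $118,586. Book value $118,587.
Year 2: ⌊$118,587 × 150%/3⌋ = $59,293. Book value $59,294.
Year 3 (final): $59,294 − $12,900 = $46,394. Book value $12,900.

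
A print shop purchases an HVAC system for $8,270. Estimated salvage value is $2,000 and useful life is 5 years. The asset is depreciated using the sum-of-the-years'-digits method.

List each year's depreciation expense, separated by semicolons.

$2,090; $1,672; $1,254; $836; $418

Depreciable base = $8,270 − $2,000 = $6,270.
Sum of the years' digits = 5+4+3+2+1 = 15.
Year 1: $6,270 × 5/15 = $2,090. Book value $6,180.
Year 2: $6,270 × 4/15 = $1,672. Book value $4,508.
Year 3: $6,270 × 3/15 = $1,254. Book value $3,254.
Year 4: $6,270 × 2/15 = $836. Book value $2,418.
Year 5: $6,270 × 1/15 = $418. Book value $2,000.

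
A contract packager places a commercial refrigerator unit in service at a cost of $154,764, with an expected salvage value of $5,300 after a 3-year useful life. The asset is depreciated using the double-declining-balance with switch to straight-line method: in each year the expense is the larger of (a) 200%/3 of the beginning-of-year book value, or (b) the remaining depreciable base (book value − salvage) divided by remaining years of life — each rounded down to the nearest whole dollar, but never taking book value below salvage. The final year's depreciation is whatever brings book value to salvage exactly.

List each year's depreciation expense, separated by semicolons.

$103,176; $34,392; $11,896

Depreciable base = $154,764 − $5,300 = $149,464.
Year 1: DB = ⌊$154,764 × 200%/3⌋ = $103,176; SL = ⌊$149,464/3⌋ = $49,821 → take DB $103,176. Book value $51,588.
Year 2: DB = ⌊$51,588 × 200%/3⌋ = $34,392; SL = ⌊$46,288/2⌋ = $23,144 → take DB $34,392. Book value $17,196.
Year 3 (final): $17,196 − $5,300 = $11,896. Book value $5,300.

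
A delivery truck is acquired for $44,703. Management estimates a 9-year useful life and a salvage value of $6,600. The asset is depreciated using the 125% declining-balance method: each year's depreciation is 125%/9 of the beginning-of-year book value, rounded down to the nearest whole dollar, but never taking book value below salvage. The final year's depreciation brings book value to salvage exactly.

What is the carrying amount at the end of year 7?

$15,697

Depreciable base = $44,703 − $6,600 = $38,103.
Year 1: ⌊$44,703 × 125%/9⌋ = $6,208. Book value $38,495.
Year 2: ⌊$38,495 × 125%/9⌋ = $5,346. Book value $33,149.
Year 3: ⌊$33,149 × 125%/9⌋ = $4,604. Book value $28,545.
Year 4: ⌊$28,545 × 125%/9⌋ = $3,964. Book value $24,581.
Year 5: ⌊$24,581 × 125%/9⌋ = $3,414. Book value $21,167.
Year 6: ⌊$21,167 × 125%/9⌋ = $2,939. Book value $18,228.
Year 7: ⌊$18,228 × 125%/9⌋ = $2,531. Book value $15,697.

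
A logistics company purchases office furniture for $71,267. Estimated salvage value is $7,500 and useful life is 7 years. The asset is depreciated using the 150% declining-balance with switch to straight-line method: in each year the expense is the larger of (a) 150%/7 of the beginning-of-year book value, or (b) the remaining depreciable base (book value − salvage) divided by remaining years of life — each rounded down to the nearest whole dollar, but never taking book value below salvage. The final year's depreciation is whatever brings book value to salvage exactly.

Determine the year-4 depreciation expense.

$7,407

Depreciable base = $71,267 − $7,500 = $63,767.
Year 1: DB = ⌊$71,267 × 150%/7⌋ = $15,271; SL = ⌊$63,767/7⌋ = $9,109 → take DB $15,271. Book value $55,996.
Year 2: DB = ⌊$55,996 × 150%/7⌋ = $11,999; SL = ⌊$48,496/6⌋ = $8,082 → take DB $11,999. Book value $43,997.
Year 3: DB = ⌊$43,997 × 150%/7⌋ = $9,427; SL = ⌊$36,497/5⌋ = $7,299 → take DB $9,427. Book value $34,570.
Year 4: DB = ⌊$34,570 × 150%/7⌋ = $7,407; SL = ⌊$27,070/4⌋ = $6,767 → take DB $7,407. Book value $27,163.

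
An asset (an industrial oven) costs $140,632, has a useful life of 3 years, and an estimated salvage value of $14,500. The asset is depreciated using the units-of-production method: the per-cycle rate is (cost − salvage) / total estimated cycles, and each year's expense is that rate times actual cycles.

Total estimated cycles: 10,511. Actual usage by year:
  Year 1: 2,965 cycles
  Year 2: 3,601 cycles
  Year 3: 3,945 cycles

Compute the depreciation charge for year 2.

Depreciable base = $140,632 − $14,500 = $126,132.
Rate = $126,132 / 10,511 cycles = $12 per cycle.
Year 1: 2,965 × $12 = $35,580. Book value $105,052.
Year 2: 3,601 × $12 = $43,212. Book value $61,840.

$43,212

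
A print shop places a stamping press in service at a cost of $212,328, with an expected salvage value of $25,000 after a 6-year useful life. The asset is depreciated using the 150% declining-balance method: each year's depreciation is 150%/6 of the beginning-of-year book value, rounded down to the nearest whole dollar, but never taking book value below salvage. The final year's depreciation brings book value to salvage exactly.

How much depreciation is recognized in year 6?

$25,388

Depreciable base = $212,328 − $25,000 = $187,328.
Year 1: ⌊$212,328 × 150%/6⌋ = $53,082. Book value $159,246.
Year 2: ⌊$159,246 × 150%/6⌋ = $39,811. Book value $119,435.
Year 3: ⌊$119,435 × 150%/6⌋ = $29,858. Book value $89,577.
Year 4: ⌊$89,577 × 150%/6⌋ = $22,394. Book value $67,183.
Year 5: ⌊$67,183 × 150%/6⌋ = $16,795. Book value $50,388.
Year 6 (final): $50,388 − $25,000 = $25,388. Book value $25,000.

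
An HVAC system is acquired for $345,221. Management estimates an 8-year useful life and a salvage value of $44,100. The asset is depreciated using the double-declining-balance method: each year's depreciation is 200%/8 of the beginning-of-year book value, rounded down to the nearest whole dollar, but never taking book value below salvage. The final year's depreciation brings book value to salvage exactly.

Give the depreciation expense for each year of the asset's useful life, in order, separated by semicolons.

$86,305; $64,729; $48,546; $36,410; $27,307; $20,481; $15,360; $1,983

Depreciable base = $345,221 − $44,100 = $301,121.
Year 1: ⌊$345,221 × 200%/8⌋ = $86,305. Book value $258,916.
Year 2: ⌊$258,916 × 200%/8⌋ = $64,729. Book value $194,187.
Year 3: ⌊$194,187 × 200%/8⌋ = $48,546. Book value $145,641.
Year 4: ⌊$145,641 × 200%/8⌋ = $36,410. Book value $109,231.
Year 5: ⌊$109,231 × 200%/8⌋ = $27,307. Book value $81,924.
Year 6: ⌊$81,924 × 200%/8⌋ = $20,481. Book value $61,443.
Year 7: ⌊$61,443 × 200%/8⌋ = $15,360. Book value $46,083.
Year 8 (final): $46,083 − $44,100 = $1,983. Book value $44,100.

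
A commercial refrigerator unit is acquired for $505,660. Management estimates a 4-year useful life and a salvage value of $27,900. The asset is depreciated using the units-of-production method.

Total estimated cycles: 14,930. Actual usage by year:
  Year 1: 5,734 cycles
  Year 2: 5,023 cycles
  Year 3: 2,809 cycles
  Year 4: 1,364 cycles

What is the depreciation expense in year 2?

$160,736

Depreciable base = $505,660 − $27,900 = $477,760.
Rate = $477,760 / 14,930 cycles = $32 per cycle.
Year 1: 5,734 × $32 = $183,488. Book value $322,172.
Year 2: 5,023 × $32 = $160,736. Book value $161,436.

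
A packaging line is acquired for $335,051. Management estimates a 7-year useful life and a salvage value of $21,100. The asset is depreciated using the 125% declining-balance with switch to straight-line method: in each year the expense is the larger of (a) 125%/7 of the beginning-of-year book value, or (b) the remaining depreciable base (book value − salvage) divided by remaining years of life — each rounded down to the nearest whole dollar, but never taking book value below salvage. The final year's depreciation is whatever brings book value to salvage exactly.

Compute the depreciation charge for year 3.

$40,995

Depreciable base = $335,051 − $21,100 = $313,951.
Year 1: DB = ⌊$335,051 × 125%/7⌋ = $59,830; SL = ⌊$313,951/7⌋ = $44,850 → take DB $59,830. Book value $275,221.
Year 2: DB = ⌊$275,221 × 125%/7⌋ = $49,146; SL = ⌊$254,121/6⌋ = $42,353 → take DB $49,146. Book value $226,075.
Year 3: DB = ⌊$226,075 × 125%/7⌋ = $40,370; SL = ⌊$204,975/5⌋ = $40,995 → take SL $40,995. Book value $185,080.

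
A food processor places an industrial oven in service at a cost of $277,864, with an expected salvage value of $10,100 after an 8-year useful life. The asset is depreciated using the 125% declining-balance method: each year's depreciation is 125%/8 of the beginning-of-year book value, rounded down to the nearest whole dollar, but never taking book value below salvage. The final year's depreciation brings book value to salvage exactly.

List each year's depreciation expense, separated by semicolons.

$43,416; $36,632; $30,908; $26,079; $22,004; $18,566; $15,665; $74,494

Depreciable base = $277,864 − $10,100 = $267,764.
Year 1: ⌊$277,864 × 125%/8⌋ = $43,416. Book value $234,448.
Year 2: ⌊$234,448 × 125%/8⌋ = $36,632. Book value $197,816.
Year 3: ⌊$197,816 × 125%/8⌋ = $30,908. Book value $166,908.
Year 4: ⌊$166,908 × 125%/8⌋ = $26,079. Book value $140,829.
Year 5: ⌊$140,829 × 125%/8⌋ = $22,004. Book value $118,825.
Year 6: ⌊$118,825 × 125%/8⌋ = $18,566. Book value $100,259.
Year 7: ⌊$100,259 × 125%/8⌋ = $15,665. Book value $84,594.
Year 8 (final): $84,594 − $10,100 = $74,494. Book value $10,100.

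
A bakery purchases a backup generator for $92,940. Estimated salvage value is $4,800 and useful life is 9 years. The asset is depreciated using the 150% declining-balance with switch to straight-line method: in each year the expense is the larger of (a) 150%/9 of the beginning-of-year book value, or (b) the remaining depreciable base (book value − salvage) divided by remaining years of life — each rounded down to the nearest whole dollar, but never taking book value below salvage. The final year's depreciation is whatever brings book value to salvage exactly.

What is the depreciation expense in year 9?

$8,005

Depreciable base = $92,940 − $4,800 = $88,140.
Year 1: DB = ⌊$92,940 × 150%/9⌋ = $15,490; SL = ⌊$88,140/9⌋ = $9,793 → take DB $15,490. Book value $77,450.
Year 2: DB = ⌊$77,450 × 150%/9⌋ = $12,908; SL = ⌊$72,650/8⌋ = $9,081 → take DB $12,908. Book value $64,542.
Year 3: DB = ⌊$64,542 × 150%/9⌋ = $10,757; SL = ⌊$59,742/7⌋ = $8,534 → take DB $10,757. Book value $53,785.
Year 4: DB = ⌊$53,785 × 150%/9⌋ = $8,964; SL = ⌊$48,985/6⌋ = $8,164 → take DB $8,964. Book value $44,821.
Year 5: DB = ⌊$44,821 × 150%/9⌋ = $7,470; SL = ⌊$40,021/5⌋ = $8,004 → take SL $8,004. Book value $36,817.
Year 6: DB = ⌊$36,817 × 150%/9⌋ = $6,136; SL = ⌊$32,017/4⌋ = $8,004 → take SL $8,004. Book value $28,813.
Year 7: DB = ⌊$28,813 × 150%/9⌋ = $4,802; SL = ⌊$24,013/3⌋ = $8,004 → take SL $8,004. Book value $20,809.
Year 8: DB = ⌊$20,809 × 150%/9⌋ = $3,468; SL = ⌊$16,009/2⌋ = $8,004 → take SL $8,004. Book value $12,805.
Year 9 (final): $12,805 − $4,800 = $8,005. Book value $4,800.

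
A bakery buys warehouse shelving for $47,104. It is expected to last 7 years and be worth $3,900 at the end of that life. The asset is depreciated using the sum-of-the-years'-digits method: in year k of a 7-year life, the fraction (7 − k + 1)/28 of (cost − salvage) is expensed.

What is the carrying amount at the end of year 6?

$5,443

Depreciable base = $47,104 − $3,900 = $43,204.
Sum of the years' digits = 7+6+5+4+3+2+1 = 28.
Year 1: $43,204 × 7/28 = $10,801. Book value $36,303.
Year 2: $43,204 × 6/28 = $9,258. Book value $27,045.
Year 3: $43,204 × 5/28 = $7,715. Book value $19,330.
Year 4: $43,204 × 4/28 = $6,172. Book value $13,158.
Year 5: $43,204 × 3/28 = $4,629. Book value $8,529.
Year 6: $43,204 × 2/28 = $3,086. Book value $5,443.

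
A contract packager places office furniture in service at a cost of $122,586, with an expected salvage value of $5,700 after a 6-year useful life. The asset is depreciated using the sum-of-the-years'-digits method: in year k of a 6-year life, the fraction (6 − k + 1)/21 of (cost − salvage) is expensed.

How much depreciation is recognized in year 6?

$5,566

Depreciable base = $122,586 − $5,700 = $116,886.
Sum of the years' digits = 6+5+4+3+2+1 = 21.
Year 1: $116,886 × 6/21 = $33,396. Book value $89,190.
Year 2: $116,886 × 5/21 = $27,830. Book value $61,360.
Year 3: $116,886 × 4/21 = $22,264. Book value $39,096.
Year 4: $116,886 × 3/21 = $16,698. Book value $22,398.
Year 5: $116,886 × 2/21 = $11,132. Book value $11,266.
Year 6: $116,886 × 1/21 = $5,566. Book value $5,700.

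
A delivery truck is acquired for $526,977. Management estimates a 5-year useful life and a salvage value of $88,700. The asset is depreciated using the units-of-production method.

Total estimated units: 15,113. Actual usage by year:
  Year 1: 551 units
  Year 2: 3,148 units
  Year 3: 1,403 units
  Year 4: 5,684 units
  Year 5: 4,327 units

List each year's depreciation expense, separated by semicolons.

$15,979; $91,292; $40,687; $164,836; $125,483

Depreciable base = $526,977 − $88,700 = $438,277.
Rate = $438,277 / 15,113 units = $29 per unit.
Year 1: 551 × $29 = $15,979. Book value $510,998.
Year 2: 3,148 × $29 = $91,292. Book value $419,706.
Year 3: 1,403 × $29 = $40,687. Book value $379,019.
Year 4: 5,684 × $29 = $164,836. Book value $214,183.
Year 5: 4,327 × $29 = $125,483. Book value $88,700.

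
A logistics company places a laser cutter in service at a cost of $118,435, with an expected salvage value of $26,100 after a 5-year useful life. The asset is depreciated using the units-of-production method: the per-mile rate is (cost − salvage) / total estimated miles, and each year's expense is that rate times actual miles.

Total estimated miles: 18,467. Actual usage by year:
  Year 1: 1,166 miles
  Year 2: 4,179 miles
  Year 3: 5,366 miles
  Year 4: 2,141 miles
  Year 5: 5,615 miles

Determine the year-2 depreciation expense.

$20,895

Depreciable base = $118,435 − $26,100 = $92,335.
Rate = $92,335 / 18,467 miles = $5 per mile.
Year 1: 1,166 × $5 = $5,830. Book value $112,605.
Year 2: 4,179 × $5 = $20,895. Book value $91,710.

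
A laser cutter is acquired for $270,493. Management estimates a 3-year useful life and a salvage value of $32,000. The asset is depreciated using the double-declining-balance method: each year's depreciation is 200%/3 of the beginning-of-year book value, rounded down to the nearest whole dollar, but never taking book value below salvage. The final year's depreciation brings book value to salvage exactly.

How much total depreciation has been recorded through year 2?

Depreciable base = $270,493 − $32,000 = $238,493.
Year 1: ⌊$270,493 × 200%/3⌋ = $180,328. Book value $90,165.
Year 2: ⌊$90,165 × 200%/3⌋ = $60,110, capped at $58,165. Book value $32,000.
Accumulated through year 2 = $270,493 − $32,000 = $238,493.

$238,493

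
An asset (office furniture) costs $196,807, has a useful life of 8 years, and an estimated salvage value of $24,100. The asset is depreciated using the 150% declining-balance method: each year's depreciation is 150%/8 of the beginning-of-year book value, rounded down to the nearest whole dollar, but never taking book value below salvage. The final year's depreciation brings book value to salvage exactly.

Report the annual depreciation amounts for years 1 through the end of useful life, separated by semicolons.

$36,901; $29,982; $24,360; $19,793; $16,082; $13,066; $10,616; $21,907

Depreciable base = $196,807 − $24,100 = $172,707.
Year 1: ⌊$196,807 × 150%/8⌋ = $36,901. Book value $159,906.
Year 2: ⌊$159,906 × 150%/8⌋ = $29,982. Book value $129,924.
Year 3: ⌊$129,924 × 150%/8⌋ = $24,360. Book value $105,564.
Year 4: ⌊$105,564 × 150%/8⌋ = $19,793. Book value $85,771.
Year 5: ⌊$85,771 × 150%/8⌋ = $16,082. Book value $69,689.
Year 6: ⌊$69,689 × 150%/8⌋ = $13,066. Book value $56,623.
Year 7: ⌊$56,623 × 150%/8⌋ = $10,616. Book value $46,007.
Year 8 (final): $46,007 − $24,100 = $21,907. Book value $24,100.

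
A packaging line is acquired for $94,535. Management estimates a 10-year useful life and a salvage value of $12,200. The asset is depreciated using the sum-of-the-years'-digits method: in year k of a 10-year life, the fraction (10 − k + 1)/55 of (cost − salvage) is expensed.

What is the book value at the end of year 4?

$43,637

Depreciable base = $94,535 − $12,200 = $82,335.
Sum of the years' digits = 10+9+8+7+6+5+4+3+2+1 = 55.
Year 1: $82,335 × 10/55 = $14,970. Book value $79,565.
Year 2: $82,335 × 9/55 = $13,473. Book value $66,092.
Year 3: $82,335 × 8/55 = $11,976. Book value $54,116.
Year 4: $82,335 × 7/55 = $10,479. Book value $43,637.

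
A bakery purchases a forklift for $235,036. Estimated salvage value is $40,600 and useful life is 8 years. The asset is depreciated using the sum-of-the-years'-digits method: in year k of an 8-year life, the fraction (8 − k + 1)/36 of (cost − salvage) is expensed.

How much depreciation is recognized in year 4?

$27,005

Depreciable base = $235,036 − $40,600 = $194,436.
Sum of the years' digits = 8+7+6+5+4+3+2+1 = 36.
Year 1: $194,436 × 8/36 = $43,208. Book value $191,828.
Year 2: $194,436 × 7/36 = $37,807. Book value $154,021.
Year 3: $194,436 × 6/36 = $32,406. Book value $121,615.
Year 4: $194,436 × 5/36 = $27,005. Book value $94,610.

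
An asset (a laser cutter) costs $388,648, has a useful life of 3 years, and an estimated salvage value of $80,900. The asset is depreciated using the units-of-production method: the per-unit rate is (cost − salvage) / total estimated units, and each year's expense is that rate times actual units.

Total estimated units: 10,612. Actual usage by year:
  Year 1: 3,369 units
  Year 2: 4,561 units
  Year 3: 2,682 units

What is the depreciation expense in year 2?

Depreciable base = $388,648 − $80,900 = $307,748.
Rate = $307,748 / 10,612 units = $29 per unit.
Year 1: 3,369 × $29 = $97,701. Book value $290,947.
Year 2: 4,561 × $29 = $132,269. Book value $158,678.

$132,269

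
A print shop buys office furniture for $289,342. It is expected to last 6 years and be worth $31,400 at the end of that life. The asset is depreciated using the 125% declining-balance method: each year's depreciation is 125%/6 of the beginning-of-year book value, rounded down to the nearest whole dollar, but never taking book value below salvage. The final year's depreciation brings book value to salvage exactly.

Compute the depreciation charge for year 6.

$58,577

Depreciable base = $289,342 − $31,400 = $257,942.
Year 1: ⌊$289,342 × 125%/6⌋ = $60,279. Book value $229,063.
Year 2: ⌊$229,063 × 125%/6⌋ = $47,721. Book value $181,342.
Year 3: ⌊$181,342 × 125%/6⌋ = $37,779. Book value $143,563.
Year 4: ⌊$143,563 × 125%/6⌋ = $29,908. Book value $113,655.
Year 5: ⌊$113,655 × 125%/6⌋ = $23,678. Book value $89,977.
Year 6 (final): $89,977 − $31,400 = $58,577. Book value $31,400.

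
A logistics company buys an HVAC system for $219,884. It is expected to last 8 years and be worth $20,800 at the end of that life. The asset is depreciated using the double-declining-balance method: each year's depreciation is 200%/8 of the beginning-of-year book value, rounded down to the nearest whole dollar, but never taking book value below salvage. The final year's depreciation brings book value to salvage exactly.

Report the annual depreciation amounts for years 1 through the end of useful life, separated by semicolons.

$54,971; $41,228; $30,921; $23,191; $17,393; $13,045; $9,783; $8,552

Depreciable base = $219,884 − $20,800 = $199,084.
Year 1: ⌊$219,884 × 200%/8⌋ = $54,971. Book value $164,913.
Year 2: ⌊$164,913 × 200%/8⌋ = $41,228. Book value $123,685.
Year 3: ⌊$123,685 × 200%/8⌋ = $30,921. Book value $92,764.
Year 4: ⌊$92,764 × 200%/8⌋ = $23,191. Book value $69,573.
Year 5: ⌊$69,573 × 200%/8⌋ = $17,393. Book value $52,180.
Year 6: ⌊$52,180 × 200%/8⌋ = $13,045. Book value $39,135.
Year 7: ⌊$39,135 × 200%/8⌋ = $9,783. Book value $29,352.
Year 8 (final): $29,352 − $20,800 = $8,552. Book value $20,800.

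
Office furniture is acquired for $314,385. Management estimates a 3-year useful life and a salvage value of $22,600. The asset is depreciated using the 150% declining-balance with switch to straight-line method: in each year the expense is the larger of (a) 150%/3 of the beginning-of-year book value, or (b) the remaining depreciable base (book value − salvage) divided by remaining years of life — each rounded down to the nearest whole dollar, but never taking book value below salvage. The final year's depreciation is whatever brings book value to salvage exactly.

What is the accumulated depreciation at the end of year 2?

$235,788

Depreciable base = $314,385 − $22,600 = $291,785.
Year 1: DB = ⌊$314,385 × 150%/3⌋ = $157,192; SL = ⌊$291,785/3⌋ = $97,261 → take DB $157,192. Book value $157,193.
Year 2: DB = ⌊$157,193 × 150%/3⌋ = $78,596; SL = ⌊$134,593/2⌋ = $67,296 → take DB $78,596. Book value $78,597.
Accumulated through year 2 = $314,385 − $78,597 = $235,788.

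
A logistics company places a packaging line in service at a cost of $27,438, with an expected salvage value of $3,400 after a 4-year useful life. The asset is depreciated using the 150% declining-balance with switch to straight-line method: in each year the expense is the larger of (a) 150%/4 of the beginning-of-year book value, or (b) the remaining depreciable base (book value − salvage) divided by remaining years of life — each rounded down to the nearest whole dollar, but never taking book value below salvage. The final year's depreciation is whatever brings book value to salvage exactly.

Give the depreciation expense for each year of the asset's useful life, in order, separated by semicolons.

Depreciable base = $27,438 − $3,400 = $24,038.
Year 1: DB = ⌊$27,438 × 150%/4⌋ = $10,289; SL = ⌊$24,038/4⌋ = $6,009 → take DB $10,289. Book value $17,149.
Year 2: DB = ⌊$17,149 × 150%/4⌋ = $6,430; SL = ⌊$13,749/3⌋ = $4,583 → take DB $6,430. Book value $10,719.
Year 3: DB = ⌊$10,719 × 150%/4⌋ = $4,019; SL = ⌊$7,319/2⌋ = $3,659 → take DB $4,019. Book value $6,700.
Year 4 (final): $6,700 − $3,400 = $3,300. Book value $3,400.

$10,289; $6,430; $4,019; $3,300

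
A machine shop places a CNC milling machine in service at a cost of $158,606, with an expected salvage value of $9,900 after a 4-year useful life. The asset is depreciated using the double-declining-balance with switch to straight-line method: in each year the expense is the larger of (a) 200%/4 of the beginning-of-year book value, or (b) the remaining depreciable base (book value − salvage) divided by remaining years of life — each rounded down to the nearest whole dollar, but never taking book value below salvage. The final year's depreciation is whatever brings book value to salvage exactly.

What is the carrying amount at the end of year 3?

$19,826

Depreciable base = $158,606 − $9,900 = $148,706.
Year 1: DB = ⌊$158,606 × 200%/4⌋ = $79,303; SL = ⌊$148,706/4⌋ = $37,176 → take DB $79,303. Book value $79,303.
Year 2: DB = ⌊$79,303 × 200%/4⌋ = $39,651; SL = ⌊$69,403/3⌋ = $23,134 → take DB $39,651. Book value $39,652.
Year 3: DB = ⌊$39,652 × 200%/4⌋ = $19,826; SL = ⌊$29,752/2⌋ = $14,876 → take DB $19,826. Book value $19,826.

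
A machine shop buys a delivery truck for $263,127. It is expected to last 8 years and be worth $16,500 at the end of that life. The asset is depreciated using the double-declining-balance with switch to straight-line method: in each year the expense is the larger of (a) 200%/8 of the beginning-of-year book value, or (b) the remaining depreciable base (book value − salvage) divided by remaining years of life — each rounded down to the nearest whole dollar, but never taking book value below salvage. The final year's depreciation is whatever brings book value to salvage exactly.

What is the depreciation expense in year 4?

Depreciable base = $263,127 − $16,500 = $246,627.
Year 1: DB = ⌊$263,127 × 200%/8⌋ = $65,781; SL = ⌊$246,627/8⌋ = $30,828 → take DB $65,781. Book value $197,346.
Year 2: DB = ⌊$197,346 × 200%/8⌋ = $49,336; SL = ⌊$180,846/7⌋ = $25,835 → take DB $49,336. Book value $148,010.
Year 3: DB = ⌊$148,010 × 200%/8⌋ = $37,002; SL = ⌊$131,510/6⌋ = $21,918 → take DB $37,002. Book value $111,008.
Year 4: DB = ⌊$111,008 × 200%/8⌋ = $27,752; SL = ⌊$94,508/5⌋ = $18,901 → take DB $27,752. Book value $83,256.

$27,752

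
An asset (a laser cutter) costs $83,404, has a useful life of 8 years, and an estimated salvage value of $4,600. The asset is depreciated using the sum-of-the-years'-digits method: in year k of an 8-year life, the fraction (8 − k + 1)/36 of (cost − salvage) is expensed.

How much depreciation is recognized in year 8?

Depreciable base = $83,404 − $4,600 = $78,804.
Sum of the years' digits = 8+7+6+5+4+3+2+1 = 36.
Year 1: $78,804 × 8/36 = $17,512. Book value $65,892.
Year 2: $78,804 × 7/36 = $15,323. Book value $50,569.
Year 3: $78,804 × 6/36 = $13,134. Book value $37,435.
Year 4: $78,804 × 5/36 = $10,945. Book value $26,490.
Year 5: $78,804 × 4/36 = $8,756. Book value $17,734.
Year 6: $78,804 × 3/36 = $6,567. Book value $11,167.
Year 7: $78,804 × 2/36 = $4,378. Book value $6,789.
Year 8: $78,804 × 1/36 = $2,189. Book value $4,600.

$2,189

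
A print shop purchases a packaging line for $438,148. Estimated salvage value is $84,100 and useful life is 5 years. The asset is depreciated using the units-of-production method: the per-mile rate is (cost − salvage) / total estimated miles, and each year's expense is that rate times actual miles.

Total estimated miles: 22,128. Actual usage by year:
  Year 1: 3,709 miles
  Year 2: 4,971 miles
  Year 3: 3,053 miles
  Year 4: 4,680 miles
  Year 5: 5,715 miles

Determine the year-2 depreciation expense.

Depreciable base = $438,148 − $84,100 = $354,048.
Rate = $354,048 / 22,128 miles = $16 per mile.
Year 1: 3,709 × $16 = $59,344. Book value $378,804.
Year 2: 4,971 × $16 = $79,536. Book value $299,268.

$79,536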